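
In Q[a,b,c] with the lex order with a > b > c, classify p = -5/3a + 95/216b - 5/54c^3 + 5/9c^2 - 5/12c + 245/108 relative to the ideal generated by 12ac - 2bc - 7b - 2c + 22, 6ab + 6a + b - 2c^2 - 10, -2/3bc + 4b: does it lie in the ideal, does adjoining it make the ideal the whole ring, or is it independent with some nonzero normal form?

-5/3a + 95/216b - 5/54c^3 + 5/9c^2 - 5/12c + 245/108 lies in I (it reduces to 0).

First compute the reduced Gröbner basis of I by Buchberger's algorithm.
f_1 = 12ac - 2bc - 7b - 2c + 22, LT = ac.
f_2 = 6ab + 6a + b - 2c^2 - 10, LT = ab.
f_3 = -2/3bc + 4b, LT = bc.

S(f_1,f_2): lcm = abc. S = -ac - 1/6b^2c - 7/12b^2 - 1/3bc + 11/6b + 1/3c^3 + 5/3c.
  leading term ac: subtract (-1/12)·f_1 from -ac - 1/6b^2c - 7/12b^2 - 1/3bc + 11/6b + 1/3c^3 + 5/3c → -1/6b^2c - 7/12b^2 - 1/2bc + 5/4b + 1/3c^3 + 3/2c + 11/6
  leading term b^2c: subtract (1/4b)·f_3 from -1/6b^2c - 7/12b^2 - 1/2bc + 5/4b + 1/3c^3 + 3/2c + 11/6 → -19/12b^2 - 1/2bc + 5/4b + 1/3c^3 + 3/2c + 11/6
  leading term b^2: no divisor's leading term divides it; move -19/12b^2 to the remainder.
  leading term bc: subtract (3/4)·f_3 from -1/2bc + 5/4b + 1/3c^3 + 3/2c + 11/6 → -7/4b + 1/3c^3 + 3/2c + 11/6
  leading term b: no divisor's leading term divides it; move -7/4b to the remainder.
  leading term c^3: no divisor's leading term divides it; move 1/3c^3 to the remainder.
  leading term c: no divisor's leading term divides it; move 3/2c to the remainder.
  leading term 1: no divisor's leading term divides it; move 11/6 to the remainder.
  remainder -19/12b^2 - 7/4b + 1/3c^3 + 3/2c + 11/6 ≠ 0; add h_4 = -19/12b^2 - 7/4b + 1/3c^3 + 3/2c + 11/6 to the basis.

S(f_1,f_3): lcm = abc. S = 6ab - 1/6b^2c - 7/12b^2 - 1/6bc + 11/6b.
  leading term ab: subtract (1)·f_2 from 6ab - 1/6b^2c - 7/12b^2 - 1/6bc + 11/6b → -6a - 1/6b^2c - 7/12b^2 - 1/6bc + 5/6b + 2c^2 + 10
  leading term a: no divisor's leading term divides it; move -6a to the remainder.
  leading term b^2c: subtract (1/4b)·f_3 from -1/6b^2c - 7/12b^2 - 1/6bc + 5/6b + 2c^2 + 10 → -19/12b^2 - 1/6bc + 5/6b + 2c^2 + 10
  leading term b^2: subtract (1)·h_4 from -19/12b^2 - 1/6bc + 5/6b + 2c^2 + 10 → -1/6bc + 31/12b - 1/3c^3 + 2c^2 - 3/2c + 49/6
  leading term bc: subtract (1/4)·f_3 from -1/6bc + 31/12b - 1/3c^3 + 2c^2 - 3/2c + 49/6 → 19/12b - 1/3c^3 + 2c^2 - 3/2c + 49/6
  leading term b: no divisor's leading term divides it; move 19/12b to the remainder.
  leading term c^3: no divisor's leading term divides it; move -1/3c^3 to the remainder.
  leading term c^2: no divisor's leading term divides it; move 2c^2 to the remainder.
  leading term c: no divisor's leading term divides it; move -3/2c to the remainder.
  leading term 1: no divisor's leading term divides it; move 49/6 to the remainder.
  remainder -6a + 19/12b - 1/3c^3 + 2c^2 - 3/2c + 49/6 ≠ 0; add h_5 = -6a + 19/12b - 1/3c^3 + 2c^2 - 3/2c + 49/6 to the basis.

S(f_3,h_4): lcm = b^2c. S = -6b^2 - 21/19bc + 4/19c^4 + 18/19c^2 + 22/19c.
  leading term b^2: subtract (72/19)·h_4 from -6b^2 - 21/19bc + 4/19c^4 + 18/19c^2 + 22/19c → -21/19bc + 126/19b + 4/19c^4 - 24/19c^3 + 18/19c^2 - 86/19c - 132/19
  leading term bc: subtract (63/38)·f_3 from -21/19bc + 126/19b + 4/19c^4 - 24/19c^3 + 18/19c^2 - 86/19c - 132/19 → 4/19c^4 - 24/19c^3 + 18/19c^2 - 86/19c - 132/19
  leading term c^4: no divisor's leading term divides it; move 4/19c^4 to the remainder.
  leading term c^3: no divisor's leading term divides it; move -24/19c^3 to the remainder.
  leading term c^2: no divisor's leading term divides it; move 18/19c^2 to the remainder.
  leading term c: no divisor's leading term divides it; move -86/19c to the remainder.
  leading term 1: no divisor's leading term divides it; move -132/19 to the remainder.
  remainder 4/19c^4 - 24/19c^3 + 18/19c^2 - 86/19c - 132/19 ≠ 0; add h_6 = 4/19c^4 - 24/19c^3 + 18/19c^2 - 86/19c - 132/19 to the basis.

The other S-polynomials (S(f_2,f_3), S(f_1,h_4), S(f_2,h_4), S(f_1,h_5), S(f_2,h_5), S(f_3,h_5), S(h_4,h_5), S(f_1,h_6), S(f_2,h_6), S(f_3,h_6), S(h_4,h_6), S(h_5,h_6)) all reduce to 0 modulo the current basis, so we have a Gröbner basis.
Inter-reduce: drop elements whose leading term is divisible by another's, tail-reduce, and make monic.
Reduced Gröbner basis: {a - 19/72b + 1/18c^3 - 1/3c^2 + 1/4c - 49/36, b^2 + 21/19b - 4/19c^3 - 18/19c - 22/19, bc - 6b, c^4 - 6c^3 + 9/2c^2 - 43/2c - 33}.
Label its elements g_1 = a - 19/72b + 1/18c^3 - 1/3c^2 + 1/4c - 49/36, g_2 = b^2 + 21/19b - 4/19c^3 - 18/19c - 22/19, g_3 = bc - 6b, g_4 = c^4 - 6c^3 + 9/2c^2 - 43/2c - 33.

Reduce p = -5/3a + 95/216b - 5/54c^3 + 5/9c^2 - 5/12c + 245/108 modulo G:
  leading term a: subtract (-5/3)·g_1 from -5/3a + 95/216b - 5/54c^3 + 5/9c^2 - 5/12c + 245/108 → 0
  normal form = 0.
Since the normal form is 0, p ∈ I.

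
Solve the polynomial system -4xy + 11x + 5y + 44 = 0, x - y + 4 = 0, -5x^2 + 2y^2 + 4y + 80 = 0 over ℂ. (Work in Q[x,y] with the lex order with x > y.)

Compute a lex Gröbner basis by Buchberger's algorithm.
f_1 = -4xy + 11x + 5y + 44, LT = xy.
f_2 = x - y + 4, LT = x.
f_3 = -5x^2 + 2y^2 + 4y + 80, LT = x^2.

S(f_1,f_2): lcm = xy. S = -11/4x + y^2 - 21/4y - 11.
  reduce S modulo (f_1, f_2, f_3):
  remainder y^2 - 8y ≠ 0; add h_4 = y^2 - 8y to the basis.

S(f_1,f_3): lcm = x^2y. S = -11/4x^2 - 5/4xy - 11x + 2/5y^3 + 4/5y^2 + 16y.
  reduce S modulo (f_1, f_2, f_3, h_4):
  remainder 32y ≠ 0; add h_5 = 32y to the basis.

The other S-polynomials (S(f_2,f_3), S(f_1,h_4), S(f_2,h_4), S(f_3,h_4), S(f_1,h_5), S(f_2,h_5), S(f_3,h_5), S(h_4,h_5)) all reduce to 0 modulo the current basis, so we have a Gröbner basis.
Inter-reduce: drop elements whose leading term is divisible by another's, tail-reduce, and make monic.
Reduced Gröbner basis: {x + 4, y}.

Elimination: the polynomial y lies in the elimination ideal for y, so y ∈ {0}. For each such y, the remaining basis elements (now univariate) give the rest of the solution.
  y = 0: the earlier basis element becomes x + 4 = 0, giving x = -4 — point (-4, 0).

{(-4, 0)}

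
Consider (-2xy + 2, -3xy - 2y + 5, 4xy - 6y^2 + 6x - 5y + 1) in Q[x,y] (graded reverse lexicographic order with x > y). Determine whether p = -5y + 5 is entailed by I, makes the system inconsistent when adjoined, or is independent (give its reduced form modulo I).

First compute the reduced Gröbner basis of I by Buchberger's algorithm.
f_1 = -2xy + 2, LT = xy.
f_2 = -3xy - 2y + 5, LT = xy.
f_3 = 4xy - 6y^2 + 6x - 5y + 1, LT = xy.

S(f_1,f_2): lcm = xy. S = -2/3y + 2/3.
  reduce S modulo (f_1, f_2, f_3):
  remainder -2/3y + 2/3 ≠ 0; add h_4 = -2/3y + 2/3 to the basis.

S(f_1,f_3): lcm = xy. S = 3/2y^2 - 3/2x + 5/4y - 5/4.
  reduce S modulo (f_1, f_2, f_3, h_4):
  remainder -3/2x + 3/2 ≠ 0; add h_5 = -3/2x + 3/2 to the basis.

The other S-polynomials (S(f_2,f_3), S(f_1,h_4), S(f_2,h_4), S(f_3,h_4), S(f_1,h_5), S(f_2,h_5), S(f_3,h_5), S(h_4,h_5)) all reduce to 0 modulo the current basis, so we have a Gröbner basis.
Inter-reduce: drop elements whose leading term is divisible by another's, tail-reduce, and make monic.
Reduced Gröbner basis: {x - 1, y - 1}.
Label its elements g_1 = x - 1, g_2 = y - 1.

Reduce p = -5y + 5 modulo G:
  leading term y: subtract (-5)·g_2 from -5y + 5 → 0
  normal form = 0.
Since the normal form is 0, p ∈ I.

-5y + 5 lies in I (it reduces to 0).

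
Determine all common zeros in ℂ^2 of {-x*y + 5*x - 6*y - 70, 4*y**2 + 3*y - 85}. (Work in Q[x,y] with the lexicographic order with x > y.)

Compute a lex Gröbner basis by Buchberger's algorithm.
f_1 = -x*y + 5*x - 6*y - 70, LT = x*y.
f_2 = 4*y**2 + 3*y - 85, LT = y**2.

S(f_1,f_2): lcm = x*y**2. S = -23/4*x*y + 85/4*x + 6*y**2 + 70*y.
  leading term x*y: subtract (23/4)·f_1 from -23/4*x*y + 85/4*x + 6*y**2 + 70*y → -15/2*x + 6*y**2 + 209/2*y + 805/2
  leading term x: no divisor's leading term divides it; move -15/2*x to the remainder.
  leading term y**2: subtract (3/2)·f_2 from 6*y**2 + 209/2*y + 805/2 → 100*y + 530
  leading term y: no divisor's leading term divides it; move 100*y to the remainder.
  leading term 1: no divisor's leading term divides it; move 530 to the remainder.
  remainder -15/2*x + 100*y + 530 ≠ 0; add h_3 = -15/2*x + 100*y + 530 to the basis.

S(f_1,h_3): lcm = x*y. S = -5*x + 40/3*y**2 + 230/3*y + 70.
  leading term x: subtract (2/3)·h_3 from -5*x + 40/3*y**2 + 230/3*y + 70 → 40/3*y**2 + 10*y - 850/3
  leading term y**2: subtract (10/3)·f_2 from 40/3*y**2 + 10*y - 850/3 → 0
  remainder 0.

S(f_2,h_3): leading monomials are coprime, so the S-polynomial reduces to 0 (Buchberger's first criterion).
Every S-polynomial of the final basis reduces to 0, so we have a Gröbner basis.
Inter-reduce: drop elements whose leading term is divisible by another's, tail-reduce, and make monic.
Reduced Gröbner basis: {x - 40/3*y - 212/3, y**2 + 3/4*y - 85/4}.

Since the basis is lex-ordered, y**2 + 3/4*y - 85/4 is univariate in y. Its roots are {-5, 17/4}. Back-substituting each root into the other basis elements fixes the other coordinates.
  y = -5: the earlier basis element becomes x - 4 = 0, giving x = 4 — point (4, -5).
  y = 17/4: the earlier basis element becomes x - 382/3 = 0, giving x = 382/3 — point (382/3, 17/4).
Check: every point annihilates each of the original generators.

{(4, -5), (382/3, 17/4)}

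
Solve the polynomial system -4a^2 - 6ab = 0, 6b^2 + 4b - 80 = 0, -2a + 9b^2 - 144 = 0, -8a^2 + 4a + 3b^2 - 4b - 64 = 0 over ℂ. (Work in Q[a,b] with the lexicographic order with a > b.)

{(0, -4)}

Compute a lex Gröbner basis by Buchberger's algorithm.
f_1 = -4a^2 - 6ab, LT = a^2.
f_2 = 6b^2 + 4b - 80, LT = b^2.
f_3 = -2a + 9b^2 - 144, LT = a.
f_4 = -8a^2 + 4a + 3b^2 - 4b - 64, LT = a^2.

S(f_1,f_3): lcm = a^2. S = 9/2ab^2 + 3/2ab - 72a.
  reduce S modulo (f_1, f_2, f_3, f_4):
  remainder 51b + 204 ≠ 0; add h_5 = 51b + 204 to the basis.

The other S-polynomials (S(f_1,f_2), S(f_1,f_4), S(f_2,f_3), S(f_2,f_4), S(f_3,f_4), S(f_1,h_5), S(f_2,h_5), S(f_3,h_5), S(f_4,h_5)) all reduce to 0 modulo the current basis, so we have a Gröbner basis.
Inter-reduce: drop elements whose leading term is divisible by another's, tail-reduce, and make monic.
Reduced Gröbner basis: {a, b + 4}.

Since the basis is lex-ordered, b + 4 is univariate in b. Its roots are {-4}. Back-substituting each root into the other basis elements fixes the other coordinates.
  b = -4: the earlier basis element becomes a = 0, giving a = 0 — point (0, -4).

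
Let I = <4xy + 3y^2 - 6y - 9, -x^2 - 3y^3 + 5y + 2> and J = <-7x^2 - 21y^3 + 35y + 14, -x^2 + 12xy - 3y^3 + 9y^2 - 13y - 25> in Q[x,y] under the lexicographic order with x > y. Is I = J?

Yes, the ideals are equal.

Since reduced Gröbner bases are canonical representatives of ideals under a given ordering, it suffices to compute and compare them.
Buchberger on the first generating set:
f_1 = 4xy + 3y^2 - 6y - 9, LT = xy.
f_2 = -x^2 - 3y^3 + 5y + 2, LT = x^2.

S(f_1,f_2): lcm = x^2y. S = 3/4xy^2 - 3/2xy - 9/4x - 3y^4 + 5y^2 + 2y.
  leading term xy^2: subtract (3/16y)·f_1 from 3/4xy^2 - 3/2xy - 9/4x - 3y^4 + 5y^2 + 2y → -3/2xy - 9/4x - 3y^4 - 9/16y^3 + 49/8y^2 + 59/16y
  leading term xy: subtract (-3/8)·f_1 from -3/2xy - 9/4x - 3y^4 - 9/16y^3 + 49/8y^2 + 59/16y → -9/4x - 3y^4 - 9/16y^3 + 29/4y^2 + 23/16y - 27/8
  leading term x: no divisor's leading term divides it; move -9/4x to the remainder.
  leading term y^4: no divisor's leading term divides it; move -3y^4 to the remainder.
  leading term y^3: no divisor's leading term divides it; move -9/16y^3 to the remainder.
  leading term y^2: no divisor's leading term divides it; move 29/4y^2 to the remainder.
  leading term y: no divisor's leading term divides it; move 23/16y to the remainder.
  leading term 1: no divisor's leading term divides it; move -27/8 to the remainder.
  remainder -9/4x - 3y^4 - 9/16y^3 + 29/4y^2 + 23/16y - 27/8 ≠ 0; add g_3 = -9/4x - 3y^4 - 9/16y^3 + 29/4y^2 + 23/16y - 27/8 to the basis.

S(f_1,g_3): lcm = xy. S = -4/3y^5 - 1/4y^4 + 29/9y^3 + 25/18y^2 - 3y - 9/4.
  leading term y^5: no divisor's leading term divides it; move -4/3y^5 to the remainder.
  leading term y^4: no divisor's leading term divides it; move -1/4y^4 to the remainder.
  leading term y^3: no divisor's leading term divides it; move 29/9y^3 to the remainder.
  leading term y^2: no divisor's leading term divides it; move 25/18y^2 to the remainder.
  leading term y: no divisor's leading term divides it; move -3y to the remainder.
  leading term 1: no divisor's leading term divides it; move -9/4 to the remainder.
  remainder -4/3y^5 - 1/4y^4 + 29/9y^3 + 25/18y^2 - 3y - 9/4 ≠ 0; add g_4 = -4/3y^5 - 1/4y^4 + 29/9y^3 + 25/18y^2 - 3y - 9/4 to the basis.

The other S-polynomials (S(f_2,g_3), S(f_1,g_4), S(f_2,g_4), S(g_3,g_4)) all reduce to 0 modulo the current basis, so we have a Gröbner basis.
Inter-reduce: drop elements whose leading term is divisible by another's, tail-reduce, and make monic.
Reduced Gröbner basis: {x + 4/3y^4 + 1/4y^3 - 29/9y^2 - 23/36y + 3/2, y^5 + 3/16y^4 - 29/12y^3 - 25/24y^2 + 9/4y + 27/16}.

Buchberger on the second generating set:
h_1 = -7x^2 - 21y^3 + 35y + 14, LT = x^2.
h_2 = -x^2 + 12xy - 3y^3 + 9y^2 - 13y - 25, LT = x^2.

S(h_1,h_2): lcm = x^2. S = 12xy + 9y^2 - 18y - 27.
  leading term xy: no divisor's leading term divides it; move 12xy to the remainder.
  leading term y^2: no divisor's leading term divides it; move 9y^2 to the remainder.
  leading term y: no divisor's leading term divides it; move -18y to the remainder.
  leading term 1: no divisor's leading term divides it; move -27 to the remainder.
  remainder 12xy + 9y^2 - 18y - 27 ≠ 0; add k_3 = 12xy + 9y^2 - 18y - 27 to the basis.

S(h_1,k_3): lcm = x^2y. S = -3/4xy^2 + 3/2xy + 9/4x + 3y^4 - 5y^2 - 2y.
  leading term xy^2: subtract (-1/16y)·k_3 from -3/4xy^2 + 3/2xy + 9/4x + 3y^4 - 5y^2 - 2y → 3/2xy + 9/4x + 3y^4 + 9/16y^3 - 49/8y^2 - 59/16y
  leading term xy: subtract (1/8)·k_3 from 3/2xy + 9/4x + 3y^4 + 9/16y^3 - 49/8y^2 - 59/16y → 9/4x + 3y^4 + 9/16y^3 - 29/4y^2 - 23/16y + 27/8
  leading term x: no divisor's leading term divides it; move 9/4x to the remainder.
  leading term y^4: no divisor's leading term divides it; move 3y^4 to the remainder.
  leading term y^3: no divisor's leading term divides it; move 9/16y^3 to the remainder.
  leading term y^2: no divisor's leading term divides it; move -29/4y^2 to the remainder.
  leading term y: no divisor's leading term divides it; move -23/16y to the remainder.
  leading term 1: no divisor's leading term divides it; move 27/8 to the remainder.
  remainder 9/4x + 3y^4 + 9/16y^3 - 29/4y^2 - 23/16y + 27/8 ≠ 0; add k_4 = 9/4x + 3y^4 + 9/16y^3 - 29/4y^2 - 23/16y + 27/8 to the basis.

S(h_1,k_4): lcm = x^2. S = -4/3xy^4 - 1/4xy^3 + 29/9xy^2 + 23/36xy - 3/2x + 3y^3 - 5y - 2.
  leading term xy^4: subtract (-1/9y^3)·k_3 from -4/3xy^4 - 1/4xy^3 + 29/9xy^2 + 23/36xy - 3/2x + 3y^3 - 5y - 2 → -1/4xy^3 + 29/9xy^2 + 23/36xy - 3/2x + y^5 - 2y^4 - 5y - 2
  leading term xy^3: subtract (-1/48y^2)·k_3 from -1/4xy^3 + 29/9xy^2 + 23/36xy - 3/2x + y^5 - 2y^4 - 5y - 2 → 29/9xy^2 + 23/36xy - 3/2x + y^5 - 29/16y^4 - 3/8y^3 - 9/16y^2 - 5y - 2
  leading term xy^2: subtract (29/108y)·k_3 from 29/9xy^2 + 23/36xy - 3/2x + y^5 - 29/16y^4 - 3/8y^3 - 9/16y^2 - 5y - 2 → 23/36xy - 3/2x + y^5 - 29/16y^4 - 67/24y^3 + 205/48y^2 + 9/4y - 2
  leading term xy: subtract (23/432)·k_3 from 23/36xy - 3/2x + y^5 - 29/16y^4 - 67/24y^3 + 205/48y^2 + 9/4y - 2 → -3/2x + y^5 - 29/16y^4 - 67/24y^3 + 91/24y^2 + 77/24y - 9/16
  leading term x: subtract (-2/3)·k_4 from -3/2x + y^5 - 29/16y^4 - 67/24y^3 + 91/24y^2 + 77/24y - 9/16 → y^5 + 3/16y^4 - 29/12y^3 - 25/24y^2 + 9/4y + 27/16
  leading term y^5: no divisor's leading term divides it; move y^5 to the remainder.
  leading term y^4: no divisor's leading term divides it; move 3/16y^4 to the remainder.
  leading term y^3: no divisor's leading term divides it; move -29/12y^3 to the remainder.
  leading term y^2: no divisor's leading term divides it; move -25/24y^2 to the remainder.
  leading term y: no divisor's leading term divides it; move 9/4y to the remainder.
  leading term 1: no divisor's leading term divides it; move 27/16 to the remainder.
  remainder y^5 + 3/16y^4 - 29/12y^3 - 25/24y^2 + 9/4y + 27/16 ≠ 0; add k_5 = y^5 + 3/16y^4 - 29/12y^3 - 25/24y^2 + 9/4y + 27/16 to the basis.

The other S-polynomials (S(h_2,k_3), S(h_2,k_4), S(k_3,k_4), S(h_1,k_5), S(h_2,k_5), S(k_3,k_5), S(k_4,k_5)) all reduce to 0 modulo the current basis, so we have a Gröbner basis.
Inter-reduce: drop elements whose leading term is divisible by another's, tail-reduce, and make monic.
Reduced Gröbner basis: {x + 4/3y^4 + 1/4y^3 - 29/9y^2 - 23/36y + 3/2, y^5 + 3/16y^4 - 29/12y^3 - 25/24y^2 + 9/4y + 27/16}.

These coincide, so the ideals are equal.
The same test decides containment: I ⊆ J iff every generator of I reduces to 0 modulo a Gröbner basis of J.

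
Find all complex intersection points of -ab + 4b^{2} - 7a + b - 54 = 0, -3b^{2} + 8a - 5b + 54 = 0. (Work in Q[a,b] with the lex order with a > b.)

Compute a lex Gröbner basis by Buchberger's algorithm.
f_1 = -ab - 7a + 4b^{2} + b - 54, LT = ab.
f_2 = 8a - 3b^{2} - 5b + 54, LT = a.

S(f_1,f_2): lcm = ab. S = 7a + \tfrac{3}{8}b^{3} - \tfrac{27}{8}b^{2} - \tfrac{31}{4}b + 54.
  leading term a: subtract (\tfrac{7}{8})·f_2 from 7a + \tfrac{3}{8}b^{3} - \tfrac{27}{8}b^{2} - \tfrac{31}{4}b + 54 → \tfrac{3}{8}b^{3} - \tfrac{3}{4}b^{2} - \tfrac{27}{8}b + \tfrac{27}{4}
  leading term b^{3}: no divisor's leading term divides it; move \tfrac{3}{8}b^{3} to the remainder.
  leading term b^{2}: no divisor's leading term divides it; move -\tfrac{3}{4}b^{2} to the remainder.
  leading term b: no divisor's leading term divides it; move -\tfrac{27}{8}b to the remainder.
  leading term 1: no divisor's leading term divides it; move \tfrac{27}{4} to the remainder.
  remainder \tfrac{3}{8}b^{3} - \tfrac{3}{4}b^{2} - \tfrac{27}{8}b + \tfrac{27}{4} ≠ 0; add h_3 = \tfrac{3}{8}b^{3} - \tfrac{3}{4}b^{2} - \tfrac{27}{8}b + \tfrac{27}{4} to the basis.

S(f_1,h_3): lcm = ab^{3}. S = 9ab^{2} + 9ab - 18a - 4b^{4} - b^{3} + 54b^{2}.
  leading term ab^{2}: subtract (-9b)·f_1 from 9ab^{2} + 9ab - 18a - 4b^{4} - b^{3} + 54b^{2} → -54ab - 18a - 4b^{4} + 35b^{3} + 63b^{2} - 486b
  leading term ab: subtract (54)·f_1 from -54ab - 18a - 4b^{4} + 35b^{3} + 63b^{2} - 486b → 360a - 4b^{4} + 35b^{3} - 153b^{2} - 540b + 2916
  leading term a: subtract (45)·f_2 from 360a - 4b^{4} + 35b^{3} - 153b^{2} - 540b + 2916 → -4b^{4} + 35b^{3} - 18b^{2} - 315b + 486
  leading term b^{4}: subtract (-\tfrac{32}{3}b)·h_3 from -4b^{4} + 35b^{3} - 18b^{2} - 315b + 486 → 27b^{3} - 54b^{2} - 243b + 486
  leading term b^{3}: subtract (72)·h_3 from 27b^{3} - 54b^{2} - 243b + 486 → 0
  remainder 0.

S(f_2,h_3): leading monomials are coprime, so the S-polynomial reduces to 0 (Buchberger's first criterion).
Every S-polynomial of the final basis reduces to 0, so we have a Gröbner basis.
Inter-reduce: drop elements whose leading term is divisible by another's, tail-reduce, and make monic.
Reduced Gröbner basis: {a - \tfrac{3}{8}b^{2} - \tfrac{5}{8}b + \tfrac{27}{4}, b^{3} - 2b^{2} - 9b + 18}.

A lex Gröbner basis eliminates variables successively. Here b^{3} - 2b^{2} - 9b + 18 depends only on b, with roots {-3, 2, 3}; lifting each root through the earlier basis elements recovers the full solutions.
  b = -3: the earlier basis element becomes a + \tfrac{21}{4} = 0, giving a = -21/4 — point (-21/4, -3).
  b = 2: the earlier basis element becomes a + 4 = 0, giving a = -4 — point (-4, 2).
  b = 3: the earlier basis element becomes a + \tfrac{3}{2} = 0, giving a = -3/2 — point (-3/2, 3).
Check: every point annihilates each of the original generators.

{(-21/4, -3), (-4, 2), (-3/2, 3)}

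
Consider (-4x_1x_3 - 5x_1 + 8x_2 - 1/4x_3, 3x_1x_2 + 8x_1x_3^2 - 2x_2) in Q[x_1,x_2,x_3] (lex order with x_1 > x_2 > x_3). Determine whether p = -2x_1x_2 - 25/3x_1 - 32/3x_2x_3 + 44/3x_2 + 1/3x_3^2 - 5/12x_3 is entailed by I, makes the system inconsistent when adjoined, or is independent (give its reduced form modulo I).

-2x_1x_2 - 25/3x_1 - 32/3x_2x_3 + 44/3x_2 + 1/3x_3^2 - 5/12x_3 lies in I (it reduces to 0).

First compute the reduced Gröbner basis of I by Buchberger's algorithm.
f_1 = -4x_1x_3 - 5x_1 + 8x_2 - 1/4x_3, LT = x_1x_3.
f_2 = 3x_1x_2 + 8x_1x_3^2 - 2x_2, LT = x_1x_2.

S(f_1,f_2): lcm = x_1x_2x_3. S = 5/4x_1x_2 - 8/3x_1x_3^3 - 2x_2^2 + 35/48x_2x_3.
  leading term x_1x_2: subtract (5/12)·f_2 from 5/4x_1x_2 - 8/3x_1x_3^3 - 2x_2^2 + 35/48x_2x_3 → -8/3x_1x_3^3 - 10/3x_1x_3^2 - 2x_2^2 + 35/48x_2x_3 + 5/6x_2
  leading term x_1x_3^3: subtract (2/3x_3^2)·f_1 from -8/3x_1x_3^3 - 10/3x_1x_3^2 - 2x_2^2 + 35/48x_2x_3 + 5/6x_2 → -2x_2^2 - 16/3x_2x_3^2 + 35/48x_2x_3 + 5/6x_2 + 1/6x_3^3
  leading term x_2^2: no divisor's leading term divides it; move -2x_2^2 to the remainder.
  leading term x_2x_3^2: no divisor's leading term divides it; move -16/3x_2x_3^2 to the remainder.
  leading term x_2x_3: no divisor's leading term divides it; move 35/48x_2x_3 to the remainder.
  leading term x_2: no divisor's leading term divides it; move 5/6x_2 to the remainder.
  leading term x_3^3: no divisor's leading term divides it; move 1/6x_3^3 to the remainder.
  remainder -2x_2^2 - 16/3x_2x_3^2 + 35/48x_2x_3 + 5/6x_2 + 1/6x_3^3 ≠ 0; add h_3 = -2x_2^2 - 16/3x_2x_3^2 + 35/48x_2x_3 + 5/6x_2 + 1/6x_3^3 to the basis.

The other S-polynomials (S(f_1,h_3), S(f_2,h_3)) all reduce to 0 modulo the current basis, so we have a Gröbner basis.
Inter-reduce: drop elements whose leading term is divisible by another's, tail-reduce, and make monic.
Reduced Gröbner basis: {x_1x_2 + 25/6x_1 + 16/3x_2x_3 - 22/3x_2 - 1/6x_3^2 + 5/24x_3, x_1x_3 + 5/4x_1 - 2x_2 + 1/16x_3, x_2^2 + 8/3x_2x_3^2 - 35/96x_2x_3 - 5/12x_2 - 1/12x_3^3}.
Label its elements g_1 = x_1x_2 + 25/6x_1 + 16/3x_2x_3 - 22/3x_2 - 1/6x_3^2 + 5/24x_3, g_2 = x_1x_3 + 5/4x_1 - 2x_2 + 1/16x_3, g_3 = x_2^2 + 8/3x_2x_3^2 - 35/96x_2x_3 - 5/12x_2 - 1/12x_3^3.

Reduce p = -2x_1x_2 - 25/3x_1 - 32/3x_2x_3 + 44/3x_2 + 1/3x_3^2 - 5/12x_3 modulo G:
  leading term x_1x_2: subtract (-2)·g_1 from -2x_1x_2 - 25/3x_1 - 32/3x_2x_3 + 44/3x_2 + 1/3x_3^2 - 5/12x_3 → 0
  normal form = 0.
Since the normal form is 0, p ∈ I.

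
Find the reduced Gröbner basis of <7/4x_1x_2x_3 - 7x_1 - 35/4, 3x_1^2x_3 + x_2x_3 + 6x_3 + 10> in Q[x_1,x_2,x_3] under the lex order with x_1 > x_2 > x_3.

G = {x_1 + 1/60x_2^3x_3^2 + 1/10x_2^2x_3^2 + 1/10x_2^2x_3 - 2/5x_2x_3 - 2/3x_2 + 5/4, x_2^3x_3^3 + 6x_2^2x_3^3 + 2x_2^2x_3^2 - 48x_2x_3^2 - 64x_2x_3 + 171x_3 + 160}

Buchberger's algorithm terminates because the ascending chain of leading-term ideals stabilizes.

f_1 = 7/4x_1x_2x_3 - 7x_1 - 35/4, LT = x_1x_2x_3.
f_2 = 3x_1^2x_3 + x_2x_3 + 6x_3 + 10, LT = x_1^2x_3.

S(f_1,f_2): lcm = x_1^2x_2x_3. S = -4x_1^2 - 5x_1 - 1/3x_2^2x_3 - 2x_2x_3 - 10/3x_2.
  leading term x_1^2: no divisor's leading term divides it; move -4x_1^2 to the remainder.
  leading term x_1: no divisor's leading term divides it; move -5x_1 to the remainder.
  leading term x_2^2x_3: no divisor's leading term divides it; move -1/3x_2^2x_3 to the remainder.
  leading term x_2x_3: no divisor's leading term divides it; move -2x_2x_3 to the remainder.
  leading term x_2: no divisor's leading term divides it; move -10/3x_2 to the remainder.
  remainder -4x_1^2 - 5x_1 - 1/3x_2^2x_3 - 2x_2x_3 - 10/3x_2 ≠ 0; add g_3 = -4x_1^2 - 5x_1 - 1/3x_2^2x_3 - 2x_2x_3 - 10/3x_2 to the basis.

S(f_1,g_3): lcm = x_1^2x_2x_3. S = -4x_1^2 - 5/4x_1x_2x_3 - 5x_1 - 1/12x_2^3x_3^2 - 1/2x_2^2x_3^2 - 5/6x_2^2x_3.
  leading term x_1^2: subtract (1)·g_3 from -4x_1^2 - 5/4x_1x_2x_3 - 5x_1 - 1/12x_2^3x_3^2 - 1/2x_2^2x_3^2 - 5/6x_2^2x_3 → -5/4x_1x_2x_3 - 1/12x_2^3x_3^2 - 1/2x_2^2x_3^2 - 1/2x_2^2x_3 + 2x_2x_3 + 10/3x_2
  leading term x_1x_2x_3: subtract (-5/7)·f_1 from -5/4x_1x_2x_3 - 1/12x_2^3x_3^2 - 1/2x_2^2x_3^2 - 1/2x_2^2x_3 + 2x_2x_3 + 10/3x_2 → -5x_1 - 1/12x_2^3x_3^2 - 1/2x_2^2x_3^2 - 1/2x_2^2x_3 + 2x_2x_3 + 10/3x_2 - 25/4
  leading term x_1: no divisor's leading term divides it; move -5x_1 to the remainder.
  leading term x_2^3x_3^2: no divisor's leading term divides it; move -1/12x_2^3x_3^2 to the remainder.
  leading term x_2^2x_3^2: no divisor's leading term divides it; move -1/2x_2^2x_3^2 to the remainder.
  leading term x_2^2x_3: no divisor's leading term divides it; move -1/2x_2^2x_3 to the remainder.
  leading term x_2x_3: no divisor's leading term divides it; move 2x_2x_3 to the remainder.
  leading term x_2: no divisor's leading term divides it; move 10/3x_2 to the remainder.
  leading term 1: no divisor's leading term divides it; move -25/4 to the remainder.
  remainder -5x_1 - 1/12x_2^3x_3^2 - 1/2x_2^2x_3^2 - 1/2x_2^2x_3 + 2x_2x_3 + 10/3x_2 - 25/4 ≠ 0; add g_4 = -5x_1 - 1/12x_2^3x_3^2 - 1/2x_2^2x_3^2 - 1/2x_2^2x_3 + 2x_2x_3 + 10/3x_2 - 25/4 to the basis.

S(f_2,g_3): lcm = x_1^2x_3. S = -5/4x_1x_3 - 1/12x_2^2x_3^2 - 1/2x_2x_3^2 - 1/2x_2x_3 + 2x_3 + 10/3.
  leading term x_1x_3: subtract (1/4x_3)·g_4 from -5/4x_1x_3 - 1/12x_2^2x_3^2 - 1/2x_2x_3^2 - 1/2x_2x_3 + 2x_3 + 10/3 → 1/48x_2^3x_3^3 + 1/8x_2^2x_3^3 + 1/24x_2^2x_3^2 - x_2x_3^2 - 4/3x_2x_3 + 57/16x_3 + 10/3
  leading term x_2^3x_3^3: no divisor's leading term divides it; move 1/48x_2^3x_3^3 to the remainder.
  leading term x_2^2x_3^3: no divisor's leading term divides it; move 1/8x_2^2x_3^3 to the remainder.
  leading term x_2^2x_3^2: no divisor's leading term divides it; move 1/24x_2^2x_3^2 to the remainder.
  leading term x_2x_3^2: no divisor's leading term divides it; move -x_2x_3^2 to the remainder.
  leading term x_2x_3: no divisor's leading term divides it; move -4/3x_2x_3 to the remainder.
  leading term x_3: no divisor's leading term divides it; move 57/16x_3 to the remainder.
  leading term 1: no divisor's leading term divides it; move 10/3 to the remainder.
  remainder 1/48x_2^3x_3^3 + 1/8x_2^2x_3^3 + 1/24x_2^2x_3^2 - x_2x_3^2 - 4/3x_2x_3 + 57/16x_3 + 10/3 ≠ 0; add g_5 = 1/48x_2^3x_3^3 + 1/8x_2^2x_3^3 + 1/24x_2^2x_3^2 - x_2x_3^2 - 4/3x_2x_3 + 57/16x_3 + 10/3 to the basis.

The other S-polynomials (S(f_1,g_4), S(f_2,g_4), S(g_3,g_4), S(f_1,g_5), S(f_2,g_5), S(g_3,g_5), S(g_4,g_5)) all reduce to 0 modulo the current basis, so we have a Gröbner basis.
Inter-reduce: drop elements whose leading term is divisible by another's, tail-reduce, and make monic.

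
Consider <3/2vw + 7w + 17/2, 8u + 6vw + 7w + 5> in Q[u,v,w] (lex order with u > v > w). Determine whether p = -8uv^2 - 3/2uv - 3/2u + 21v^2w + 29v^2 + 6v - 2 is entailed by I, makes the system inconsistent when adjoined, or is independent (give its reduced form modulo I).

First compute the reduced Gröbner basis of I by Buchberger's algorithm.
f_1 = 3/2vw + 7w + 17/2, LT = vw.
f_2 = 8u + 6vw + 7w + 5, LT = u.

The S-polynomials (S(f_1,f_2)) all reduce to 0 modulo the current basis, so we have a Gröbner basis.
Inter-reduce: drop elements whose leading term is divisible by another's, tail-reduce, and make monic.
Reduced Gröbner basis: {u - 21/8w - 29/8, vw + 14/3w + 17/3}.
Label its elements g_1 = u - 21/8w - 29/8, g_2 = vw + 14/3w + 17/3.

Reduce p = -8uv^2 - 3/2uv - 3/2u + 21v^2w + 29v^2 + 6v - 2 modulo G:
  leading term uv^2: subtract (-8v^2)·g_1 from -8uv^2 - 3/2uv - 3/2u + 21v^2w + 29v^2 + 6v - 2 → -3/2uv - 3/2u + 6v - 2
  leading term uv: subtract (-3/2v)·g_1 from -3/2uv - 3/2u + 6v - 2 → -3/2u - 63/16vw + 9/16v - 2
  leading term u: subtract (-3/2)·g_1 from -3/2u - 63/16vw + 9/16v - 2 → -63/16vw + 9/16v - 63/16w - 119/16
  leading term vw: subtract (-63/16)·g_2 from -63/16vw + 9/16v - 63/16w - 119/16 → 9/16v + 231/16w + 119/8
  leading term v: no divisor's leading term divides it; move 9/16v to the remainder.
  leading term w: no divisor's leading term divides it; move 231/16w to the remainder.
  leading term 1: no divisor's leading term divides it; move 119/8 to the remainder.
  normal form = 9/16v + 231/16w + 119/8.
The normal form is nonzero, so p ∉ I. Since p minus its normal form lies in I, I + (p) = I + (r) where r = 9/16v + 231/16w + 119/8; decide whether this ideal is the whole ring.
Run Buchberger on G together with r (pairs among the g_i already reduce to 0 since G is a Gröbner basis):
g_1 = u - 21/8w - 29/8, LT = u.
g_2 = vw + 14/3w + 17/3, LT = vw.
r = 9/16v + 231/16w + 119/8, LT = v.

S(g_2,r): lcm = vw. S = -77/3w^2 - 196/9w + 17/3.
  reduce S modulo (g_1, g_2, r):
  remainder -77/3w^2 - 196/9w + 17/3 ≠ 0; add m_4 = -77/3w^2 - 196/9w + 17/3 to the basis.

The other S-polynomials (S(g_1,g_2), S(g_1,r), S(g_1,m_4), S(g_2,m_4), S(r,m_4)) all reduce to 0 modulo the current basis, so we have a Gröbner basis.
Inter-reduce: drop elements whose leading term is divisible by another's, tail-reduce, and make monic.
Reduced Gröbner basis: {u - 21/8w - 29/8, v + 77/3w + 238/9, w^2 + 28/33w - 17/77}.
The reduced Gröbner basis of I + (p) is {u - 21/8w - 29/8, v + 77/3w + 238/9, w^2 + 28/33w - 17/77} ≠ {1}, a proper ideal, so the enlarged system stays consistent: p is independent of I, with normal form 9/16v + 231/16w + 119/8.

-8uv^2 - 3/2uv - 3/2u + 21v^2w + 29v^2 + 6v - 2 is independent of I; its normal form modulo I is 9/16v + 231/16w + 119/8.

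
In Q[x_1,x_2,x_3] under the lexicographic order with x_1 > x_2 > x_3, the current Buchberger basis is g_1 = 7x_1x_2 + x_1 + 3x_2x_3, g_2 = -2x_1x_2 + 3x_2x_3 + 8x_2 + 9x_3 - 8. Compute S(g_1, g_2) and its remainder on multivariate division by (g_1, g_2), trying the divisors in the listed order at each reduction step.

S(g_1, g_2) = \tfrac{1}{7}x_1 + \tfrac{27}{14}x_2x_3 + 4x_2 + \tfrac{9}{2}x_3 - 4; remainder on division = \tfrac{1}{7}x_1 + \tfrac{27}{14}x_2x_3 + 4x_2 + \tfrac{9}{2}x_3 - 4.

lcm(LM(g_1), LM(g_2)) = x_1x_2.
S = (lcm/LT(g_1))·g_1 − (lcm/LT(g_2))·g_2 = \tfrac{1}{7}x_1 + \tfrac{27}{14}x_2x_3 + 4x_2 + \tfrac{9}{2}x_3 - 4.
Reduce S modulo (g_1, g_2) in that order:
  leading term x_1: no divisor's leading term divides it; move \tfrac{1}{7}x_1 to the remainder.
  leading term x_2x_3: no divisor's leading term divides it; move \tfrac{27}{14}x_2x_3 to the remainder.
  leading term x_2: no divisor's leading term divides it; move 4x_2 to the remainder.
  leading term x_3: no divisor's leading term divides it; move \tfrac{9}{2}x_3 to the remainder.
  leading term 1: no divisor's leading term divides it; move -4 to the remainder.
The remainder \tfrac{1}{7}x_1 + \tfrac{27}{14}x_2x_3 + 4x_2 + \tfrac{9}{2}x_3 - 4 is nonzero, so it would be added as the next basis element.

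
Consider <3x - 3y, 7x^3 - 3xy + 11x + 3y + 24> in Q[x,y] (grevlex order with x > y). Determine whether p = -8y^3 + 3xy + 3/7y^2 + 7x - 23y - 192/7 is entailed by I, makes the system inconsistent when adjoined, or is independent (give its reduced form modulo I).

First compute the reduced Gröbner basis of I by Buchberger's algorithm.
f_1 = 3x - 3y, LT = x.
f_2 = 7x^3 - 3xy + 11x + 3y + 24, LT = x^3.

S(f_1,f_2): lcm = x^3. S = -x^2y + 3/7xy - 11/7x - 3/7y - 24/7.
  leading term x^2y: subtract (-1/3xy)·f_1 from -x^2y + 3/7xy - 11/7x - 3/7y - 24/7 → -xy^2 + 3/7xy - 11/7x - 3/7y - 24/7
  leading term xy^2: subtract (-1/3y^2)·f_1 from -xy^2 + 3/7xy - 11/7x - 3/7y - 24/7 → -y^3 + 3/7xy - 11/7x - 3/7y - 24/7
  leading term y^3: no divisor's leading term divides it; move -y^3 to the remainder.
  leading term xy: subtract (1/7y)·f_1 from 3/7xy - 11/7x - 3/7y - 24/7 → 3/7y^2 - 11/7x - 3/7y - 24/7
  leading term y^2: no divisor's leading term divides it; move 3/7y^2 to the remainder.
  leading term x: subtract (-11/21)·f_1 from -11/7x - 3/7y - 24/7 → -2y - 24/7
  leading term y: no divisor's leading term divides it; move -2y to the remainder.
  leading term 1: no divisor's leading term divides it; move -24/7 to the remainder.
  remainder -y^3 + 3/7y^2 - 2y - 24/7 ≠ 0; add h_3 = -y^3 + 3/7y^2 - 2y - 24/7 to the basis.

The other S-polynomials (S(f_1,h_3), S(f_2,h_3)) all reduce to 0 modulo the current basis, so we have a Gröbner basis.
Inter-reduce: drop elements whose leading term is divisible by another's, tail-reduce, and make monic.
Reduced Gröbner basis: {y^3 - 3/7y^2 + 2y + 24/7, x - y}.
Label its elements g_1 = y^3 - 3/7y^2 + 2y + 24/7, g_2 = x - y.

Reduce p = -8y^3 + 3xy + 3/7y^2 + 7x - 23y - 192/7 modulo G:
  leading term y^3: subtract (-8)·g_1 from -8y^3 + 3xy + 3/7y^2 + 7x - 23y - 192/7 → 3xy - 3y^2 + 7x - 7y
  leading term xy: subtract (3y)·g_2 from 3xy - 3y^2 + 7x - 7y → 7x - 7y
  leading term x: subtract (7)·g_2 from 7x - 7y → 0
  normal form = 0.
Since the normal form is 0, p ∈ I.

The remainder on division by a Gröbner basis is unique — it is the normal form.

-8y^3 + 3xy + 3/7y^2 + 7x - 23y - 192/7 lies in I (it reduces to 0).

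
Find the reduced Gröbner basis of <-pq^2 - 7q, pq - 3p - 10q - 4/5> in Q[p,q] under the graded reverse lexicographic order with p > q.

G = {p^2 + 193/15p + 308/9q + 84/25, pq - 3p - 10q - 4/5, q^2 + 9/10p + 189/50q + 6/25}

f_1 = -pq^2 - 7q, LT = pq^2.
f_2 = pq - 3p - 10q - 4/5, LT = pq.

S(f_1,f_2): lcm = pq^2. S = 3pq + 10q^2 + 39/5q.
  leading term pq: subtract (3)·f_2 from 3pq + 10q^2 + 39/5q → 10q^2 + 9p + 189/5q + 12/5
  leading term q^2: no divisor's leading term divides it; move 10q^2 to the remainder.
  leading term p: no divisor's leading term divides it; move 9p to the remainder.
  leading term q: no divisor's leading term divides it; move 189/5q to the remainder.
  leading term 1: no divisor's leading term divides it; move 12/5 to the remainder.
  remainder 10q^2 + 9p + 189/5q + 12/5 ≠ 0; add g_3 = 10q^2 + 9p + 189/5q + 12/5 to the basis.

S(f_1,g_3): lcm = pq^2. S = -9/10p^2 - 189/50pq - 6/25p + 7q.
  leading term p^2: no divisor's leading term divides it; move -9/10p^2 to the remainder.
  leading term pq: subtract (-189/50)·f_2 from -189/50pq - 6/25p + 7q → -579/50p - 154/5q - 378/125
  leading term p: no divisor's leading term divides it; move -579/50p to the remainder.
  leading term q: no divisor's leading term divides it; move -154/5q to the remainder.
  leading term 1: no divisor's leading term divides it; move -378/125 to the remainder.
  remainder -9/10p^2 - 579/50p - 154/5q - 378/125 ≠ 0; add g_4 = -9/10p^2 - 579/50p - 154/5q - 378/125 to the basis.

S(f_2,g_3): lcm = pq^2. S = -9/10p^2 - 339/50pq - 10q^2 - 6/25p - 4/5q.
  leading term p^2: subtract (1)·g_4 from -9/10p^2 - 339/50pq - 10q^2 - 6/25p - 4/5q → -339/50pq - 10q^2 + 567/50p + 30q + 378/125
  leading term pq: subtract (-339/50)·f_2 from -339/50pq - 10q^2 + 567/50p + 30q + 378/125 → -10q^2 - 9p - 189/5q - 12/5
  leading term q^2: subtract (-1)·g_3 from -10q^2 - 9p - 189/5q - 12/5 → 0
  remainder 0.

S(f_1,g_4): lcm = p^2q^2. S = -193/15pq^2 - 308/9q^3 + 7pq - 84/25q^2.
  leading term pq^2: subtract (193/15)·f_1 from -193/15pq^2 - 308/9q^3 + 7pq - 84/25q^2 → -308/9q^3 + 7pq - 84/25q^2 + 1351/15q
  leading term q^3: subtract (-154/45q)·g_3 from -308/9q^3 + 7pq - 84/25q^2 + 1351/15q → 189/5pq + 126q^2 + 2457/25q
  leading term pq: subtract (189/5)·f_2 from 189/5pq + 126q^2 + 2457/25q → 126q^2 + 567/5p + 11907/25q + 756/25
  leading term q^2: subtract (63/5)·g_3 from 126q^2 + 567/5p + 11907/25q + 756/25 → 0
  remainder 0.

S(f_2,g_4): lcm = p^2q. S = -3p^2 - 343/15pq - 308/9q^2 - 4/5p - 84/25q.
  leading term p^2: subtract (10/3)·g_4 from -3p^2 - 343/15pq - 308/9q^2 - 4/5p - 84/25q → -343/15pq - 308/9q^2 + 189/5p + 7448/75q + 252/25
  leading term pq: subtract (-343/15)·f_2 from -343/15pq - 308/9q^2 + 189/5p + 7448/75q + 252/25 → -308/9q^2 - 154/5p - 3234/25q - 616/75
  leading term q^2: subtract (-154/45)·g_3 from -308/9q^2 - 154/5p - 3234/25q - 616/75 → 0
  remainder 0.

S(g_3,g_4): leading monomials are coprime, so the S-polynomial reduces to 0 (Buchberger's first criterion).
Every S-polynomial of the final basis reduces to 0, so we have a Gröbner basis.
Inter-reduce: drop elements whose leading term is divisible by another's, tail-reduce, and make monic.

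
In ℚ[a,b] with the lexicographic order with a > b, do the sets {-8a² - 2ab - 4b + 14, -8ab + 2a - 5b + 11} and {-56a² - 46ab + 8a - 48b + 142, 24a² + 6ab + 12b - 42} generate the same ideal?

Since reduced Gröbner bases are canonical representatives of ideals under a given ordering, it suffices to compute and compare them.
Buchberger on the first generating set:
f_1 = -8a² - 2ab - 4b + 14, LT = a².
f_2 = -8ab + 2a - 5b + 11, LT = ab.

S(f_1,f_2): lcm = a²b. S = ¼a² + ¼ab² - ⅝ab + 11/8a + ½b² - 7/4b.
  reduce S modulo (f_1, f_2):
  remainder 39/32a + 11/32b² - 73/64b - 27/64 ≠ 0; add g_3 = 39/32a + 11/32b² - 73/64b - 27/64 to the basis.

S(f_2,g_3): lcm = ab. S = -¼a - 11/39b³ + 73/78b² + 101/104b - 11/8.
  reduce S modulo (f_1, f_2, g_3):
  remainder -11/39b³ + 157/156b² + 115/156b - 19/13 ≠ 0; add g_4 = -11/39b³ + 157/156b² + 115/156b - 19/13 to the basis.

The other S-polynomials (S(f_1,g_3), S(f_1,g_4), S(f_2,g_4), S(g_3,g_4)) all reduce to 0 modulo the current basis, so we have a Gröbner basis.
Inter-reduce: drop elements whose leading term is divisible by another's, tail-reduce, and make monic.
Reduced Gröbner basis: {a + 11/39b² - 73/78b - 9/26, b³ - 157/44b² - 115/44b + 57/11}.

Buchberger on the second generating set:
h_1 = -56a² - 46ab + 8a - 48b + 142, LT = a².
h_2 = 24a² + 6ab + 12b - 42, LT = a².

S(h_1,h_2): lcm = a². S = 4/7ab - 1/7a + 5/14b - 11/14.
  reduce S modulo (h_1, h_2):
  remainder 4/7ab - 1/7a + 5/14b - 11/14 ≠ 0; add k_3 = 4/7ab - 1/7a + 5/14b - 11/14 to the basis.

S(h_1,k_3): lcm = a²b. S = ¼a² + 23/28ab² - 43/56ab + 11/8a + 6/7b² - 71/28b.
  reduce S modulo (h_1, h_2, k_3):
  remainder 39/32a + 11/32b² - 73/64b - 27/64 ≠ 0; add k_4 = 39/32a + 11/32b² - 73/64b - 27/64 to the basis.

S(k_3,k_4): lcm = ab. S = -¼a - 11/39b³ + 73/78b² + 101/104b - 11/8.
  reduce S modulo (h_1, h_2, k_3, k_4):
  remainder -11/39b³ + 157/156b² + 115/156b - 19/13 ≠ 0; add k_5 = -11/39b³ + 157/156b² + 115/156b - 19/13 to the basis.

The other S-polynomials (S(h_2,k_3), S(h_1,k_4), S(h_2,k_4), S(h_1,k_5), S(h_2,k_5), S(k_3,k_5), S(k_4,k_5)) all reduce to 0 modulo the current basis, so we have a Gröbner basis.
Inter-reduce: drop elements whose leading term is divisible by another's, tail-reduce, and make monic.
Reduced Gröbner basis: {a + 11/39b² - 73/78b - 9/26, b³ - 157/44b² - 115/44b + 57/11}.

Same reduced basis, so the two generating sets span the same ideal.

Yes, the ideals are equal.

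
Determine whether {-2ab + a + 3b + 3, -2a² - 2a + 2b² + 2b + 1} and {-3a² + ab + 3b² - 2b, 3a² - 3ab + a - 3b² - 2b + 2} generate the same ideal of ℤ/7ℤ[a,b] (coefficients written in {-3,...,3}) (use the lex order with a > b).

No, the ideals differ.

Two ideals are equal iff their reduced Gröbner bases coincide (the reduced basis is unique for a fixed ordering).
Buchberger on the first generating set:
f_1 = -2ab + a + 3b + 3, LT = ab.
f_2 = -2a² - 2a + 2b² + 2b + 1, LT = a².

S(f_1,f_2): lcm = a²b. S = 3a² + ab + 2a + b³ + b² - 3b.
  leading term a²: subtract (2)·f_2 from 3a² + ab + 2a + b³ + b² - 3b → ab - a + b³ - 3b² - 2
  leading term ab: subtract (3)·f_1 from ab - a + b³ - 3b² - 2 → 3a + b³ - 3b² - 2b + 3
  leading term a: no divisor's leading term divides it; move 3a to the remainder.
  leading term b³: no divisor's leading term divides it; move b³ to the remainder.
  leading term b²: no divisor's leading term divides it; move -3b² to the remainder.
  leading term b: no divisor's leading term divides it; move -2b to the remainder.
  leading term 1: no divisor's leading term divides it; move 3 to the remainder.
  remainder 3a + b³ - 3b² - 2b + 3 ≠ 0; add g_3 = 3a + b³ - 3b² - 2b + 3 to the basis.

S(f_1,g_3): lcm = ab. S = 3a + 2b⁴ + b³ + 3b² + b + 2.
  leading term a: subtract (1)·g_3 from 3a + 2b⁴ + b³ + 3b² + b + 2 → 2b⁴ - b² + 3b - 1
  leading term b⁴: no divisor's leading term divides it; move 2b⁴ to the remainder.
  leading term b²: no divisor's leading term divides it; move -b² to the remainder.
  leading term b: no divisor's leading term divides it; move 3b to the remainder.
  leading term 1: no divisor's leading term divides it; move -1 to the remainder.
  remainder 2b⁴ - b² + 3b - 1 ≠ 0; add g_4 = 2b⁴ - b² + 3b - 1 to the basis.

S(f_2,g_3): lcm = a². S = 2ab³ + ab² + 3ab - b² - b + 3.
  leading term ab³: subtract (-b²)·f_1 from 2ab³ + ab² + 3ab - b² - b + 3 → 2ab² + 3ab + 3b³ + 2b² - b + 3
  leading term ab²: subtract (-b)·f_1 from 2ab² + 3ab + 3b³ + 2b² - b + 3 → -3ab + 3b³ - 2b² + 2b + 3
  leading term ab: subtract (-2)·f_1 from -3ab + 3b³ - 2b² + 2b + 3 → 2a + 3b³ - 2b² + b + 2
  leading term a: subtract (3)·g_3 from 2a + 3b³ - 2b² + b + 2 → 0
  remainder 0.

S(f_1,g_4): lcm = ab⁴. S = 3ab³ - 3ab² + 2ab - 3a + 2b⁴ + 2b³.
  leading term ab³: subtract (2b²)·f_1 from 3ab³ - 3ab² + 2ab - 3a + 2b⁴ + 2b³ → 2ab² + 2ab - 3a + 2b⁴ + 3b³ + b²
  leading term ab²: subtract (-b)·f_1 from 2ab² + 2ab - 3a + 2b⁴ + 3b³ + b² → 3ab - 3a + 2b⁴ + 3b³ - 3b² + 3b
  leading term ab: subtract (2)·f_1 from 3ab - 3a + 2b⁴ + 3b³ - 3b² + 3b → 2a + 2b⁴ + 3b³ - 3b² - 3b + 1
  leading term a: subtract (3)·g_3 from 2a + 2b⁴ + 3b³ - 3b² - 3b + 1 → 2b⁴ - b² + 3b - 1
  leading term b⁴: subtract (1)·g_4 from 2b⁴ - b² + 3b - 1 → 0
  remainder 0.

S(f_2,g_4): leading monomials are coprime, so the S-polynomial reduces to 0 (Buchberger's first criterion).
S(g_3,g_4): leading monomials are coprime, so the S-polynomial reduces to 0 (Buchberger's first criterion).
Every S-polynomial of the final basis reduces to 0, so we have a Gröbner basis.
Inter-reduce: drop elements whose leading term is divisible by another's, tail-reduce, and make monic.
Reduced Gröbner basis: {a - 2b³ - b² - 3b + 1, b⁴ + 3b² - 2b + 3}.

Buchberger on the second generating set:
h_1 = -3a² + ab + 3b² - 2b, LT = a².
h_2 = 3a² - 3ab + a - 3b² - 2b + 2, LT = a².

S(h_1,h_2): lcm = a². S = 3ab + 2a - b - 3.
  leading term ab: no divisor's leading term divides it; move 3ab to the remainder.
  leading term a: no divisor's leading term divides it; move 2a to the remainder.
  leading term b: no divisor's leading term divides it; move -b to the remainder.
  leading term 1: no divisor's leading term divides it; move -3 to the remainder.
  remainder 3ab + 2a - b - 3 ≠ 0; add k_3 = 3ab + 2a - b - 3 to the basis.

S(h_1,k_3): lcm = a²b. S = -3a² + 2ab² - 2ab + a - b³ + 3b².
  leading term a²: subtract (1)·h_1 from -3a² + 2ab² - 2ab + a - b³ + 3b² → 2ab² - 3ab + a - b³ + 2b
  leading term ab²: subtract (3b)·k_3 from 2ab² - 3ab + a - b³ + 2b → -2ab + a - b³ + 3b² - 3b
  leading term ab: subtract (-3)·k_3 from -2ab + a - b³ + 3b² - 3b → -b³ + 3b² + b - 2
  leading term b³: no divisor's leading term divides it; move -b³ to the remainder.
  leading term b²: no divisor's leading term divides it; move 3b² to the remainder.
  leading term b: no divisor's leading term divides it; move b to the remainder.
  leading term 1: no divisor's leading term divides it; move -2 to the remainder.
  remainder -b³ + 3b² + b - 2 ≠ 0; add k_4 = -b³ + 3b² + b - 2 to the basis.

S(h_2,k_3): lcm = a²b. S = -3a² - ab² + 3ab + a - b³ - 3b² + 3b.
  leading term a²: subtract (1)·h_1 from -3a² - ab² + 3ab + a - b³ - 3b² + 3b → -ab² + 2ab + a - b³ + b² - 2b
  leading term ab²: subtract (2b)·k_3 from -ab² + 2ab + a - b³ + b² - 2b → -2ab + a - b³ + 3b² - 3b
  leading term ab: subtract (-3)·k_3 from -2ab + a - b³ + 3b² - 3b → -b³ + 3b² + b - 2
  leading term b³: subtract (1)·k_4 from -b³ + 3b² + b - 2 → 0
  remainder 0.

S(h_1,k_4): leading monomials are coprime, so the S-polynomial reduces to 0 (Buchberger's first criterion).
S(h_2,k_4): leading monomials are coprime, so the S-polynomial reduces to 0 (Buchberger's first criterion).
S(k_3,k_4): lcm = ab³. S = -ab² + ab - 2a + 2b³ - b².
  leading term ab²: subtract (2b)·k_3 from -ab² + ab - 2a + 2b³ - b² → -3ab - 2a + 2b³ + b² - b
  leading term ab: subtract (-1)·k_3 from -3ab - 2a + 2b³ + b² - b → 2b³ + b² - 2b - 3
  leading term b³: subtract (-2)·k_4 from 2b³ + b² - 2b - 3 → 0
  remainder 0.

Every S-polynomial of the final basis reduces to 0, so we have a Gröbner basis.
Inter-reduce: drop elements whose leading term is divisible by another's, tail-reduce, and make monic.
Reduced Gröbner basis: {a² + a - b² - b + 2, ab + 3a + 2b - 1, b³ - 3b² - b + 2}.

Since the reduced bases disagree, the two ideals are not the same.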